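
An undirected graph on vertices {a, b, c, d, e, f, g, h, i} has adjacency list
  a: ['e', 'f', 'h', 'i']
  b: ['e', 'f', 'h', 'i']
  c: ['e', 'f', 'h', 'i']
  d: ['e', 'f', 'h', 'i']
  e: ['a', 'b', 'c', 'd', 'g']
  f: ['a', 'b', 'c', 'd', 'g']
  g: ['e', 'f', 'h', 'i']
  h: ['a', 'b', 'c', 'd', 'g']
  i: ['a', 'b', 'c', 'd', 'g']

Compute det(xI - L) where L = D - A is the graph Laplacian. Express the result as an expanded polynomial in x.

x^9 - 40x^8 + 690x^7 - 6720x^6 + 40485x^5 - 154704x^4 + 366560x^3 - 492800x^2 + 288000x

With the vertex order [a, b, c, d, e, f, g, h, i], the degrees are [4, 4, 4, 4, 5, 5, 4, 5, 5], giving D = diag(4, 4, 4, 4, 5, 5, 4, 5, 5) and L = D - A. The eigenvalues of L are [0, 4, 4, 4, 4, 5, 5, 5, 9]; the characteristic polynomial is the product of (x - lambda_i), which multiplies out to x^9 - 40x^8 + 690x^7 - 6720x^6 + 40485x^5 - 154704x^4 + 366560x^3 - 492800x^2 + 288000x. Since p(0) = det(-L) = 0, x divides p(x).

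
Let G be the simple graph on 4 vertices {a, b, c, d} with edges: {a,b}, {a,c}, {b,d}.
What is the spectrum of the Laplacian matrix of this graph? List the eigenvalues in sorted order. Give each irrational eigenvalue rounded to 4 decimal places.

[0, 0.5858, 2, 3.4142]

Each diagonal entry of L is the vertex degree and each off-diagonal entry is -1 where an edge is present, 0 otherwise; in the order [a, b, c, d] the diagonal is [2, 2, 1, 1]. L is symmetric positive semidefinite, so every eigenvalue is real and nonnegative. By the matrix-tree theorem the graph has (1/4) * product of the nonzero eigenvalues = 1 spanning tree. The largest eigenvalue, 3.4142, is at most the vertex count 4.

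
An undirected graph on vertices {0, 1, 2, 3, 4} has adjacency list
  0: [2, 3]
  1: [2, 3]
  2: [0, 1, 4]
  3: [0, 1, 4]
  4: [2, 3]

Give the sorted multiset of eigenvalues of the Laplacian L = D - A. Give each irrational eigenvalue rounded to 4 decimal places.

Reading degrees in the order [0, 1, 2, 3, 4] gives [2, 2, 3, 3, 2]; set D = diag(2, 2, 3, 3, 2) and form L = D - A. The multiplicity of 0 as a Laplacian eigenvalue equals the number of connected components. The eigenvalues sum to 12, which equals trace(L) = 2|E|. The largest eigenvalue, 5, is at most the vertex count 5.

[0, 2, 2, 3, 5]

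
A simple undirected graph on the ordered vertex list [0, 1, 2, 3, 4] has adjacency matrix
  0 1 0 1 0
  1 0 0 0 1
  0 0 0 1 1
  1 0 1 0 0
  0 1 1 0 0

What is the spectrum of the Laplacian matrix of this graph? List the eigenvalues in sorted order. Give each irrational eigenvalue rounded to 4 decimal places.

Reading degrees in the order [0, 1, 2, 3, 4] gives [2, 2, 2, 2, 2]; set D = diag(2, 2, 2, 2, 2) and form L = D - A. L is symmetric positive semidefinite, so every eigenvalue is real and nonnegative. By the matrix-tree theorem the graph has (1/5) * product of the nonzero eigenvalues = 5 spanning trees.

[0, 1.3820, 1.3820, 3.6180, 3.6180]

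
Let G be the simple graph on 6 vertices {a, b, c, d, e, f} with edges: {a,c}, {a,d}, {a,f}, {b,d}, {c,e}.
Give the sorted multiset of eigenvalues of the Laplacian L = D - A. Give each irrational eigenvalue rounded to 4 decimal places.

With the vertex order [a, b, c, d, e, f], the degrees are [3, 1, 2, 2, 1, 1], giving D = diag(3, 1, 2, 2, 1, 1) and L = D - A. Since every row of L sums to 0, the all-ones vector is in the kernel and 0 is an eigenvalue. The single zero eigenvalue shows the graph is connected. By the matrix-tree theorem the graph has (1/6) * product of the nonzero eigenvalues = 1 spanning tree. The eigenvalues sum to 10, which equals trace(L) = 2|E|.

[0, 0.3820, 0.6972, 2, 2.6180, 4.3028]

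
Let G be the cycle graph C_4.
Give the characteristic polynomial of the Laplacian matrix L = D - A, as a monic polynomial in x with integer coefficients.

x^4 - 8x^3 + 20x^2 - 16x

The graph has 4 vertices and degree multiset [2, 2, 2, 2]; D is the diagonal matrix of degrees and L = D - A. The eigenvalues of L are [0, 2, 2, 4]; the characteristic polynomial is the product of (x - lambda_i), which multiplies out to x^4 - 8x^3 + 20x^2 - 16x. Since p(0) = det(-L) = 0, x divides p(x). There is one zero in the spectrum, matching the 1 component. The eigenvalues sum to 8, which equals trace(L) = 2|E|.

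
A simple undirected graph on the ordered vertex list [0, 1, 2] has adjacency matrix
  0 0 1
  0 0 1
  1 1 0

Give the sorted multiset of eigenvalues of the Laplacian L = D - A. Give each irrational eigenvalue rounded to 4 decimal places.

Reading degrees in the order [0, 1, 2] gives [1, 1, 2]; set D = diag(1, 1, 2) and form L = D - A. The multiplicity of 0 as a Laplacian eigenvalue equals the number of connected components. The single zero eigenvalue shows the graph is connected. There is one zero in the spectrum, matching the 1 component. The largest eigenvalue, 3, is at most the vertex count 3.

[0, 1, 3]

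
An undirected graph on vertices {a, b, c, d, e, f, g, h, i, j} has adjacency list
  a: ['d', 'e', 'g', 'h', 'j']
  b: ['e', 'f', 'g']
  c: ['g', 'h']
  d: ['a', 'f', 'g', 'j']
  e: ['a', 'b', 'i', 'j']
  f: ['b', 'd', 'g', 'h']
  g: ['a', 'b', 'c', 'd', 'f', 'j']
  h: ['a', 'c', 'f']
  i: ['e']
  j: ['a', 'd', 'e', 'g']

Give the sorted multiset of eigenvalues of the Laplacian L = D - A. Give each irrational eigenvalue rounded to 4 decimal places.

[0, 0.7421, 1.6410, 2.5858, 3.0352, 3.5426, 5.4142, 5.4408, 6.1156, 7.4827]

Reading degrees in the order [a, b, c, d, e, f, g, h, i, j] gives [5, 3, 2, 4, 4, 4, 6, 3, 1, 4]; set D = diag(5, 3, 2, 4, 4, 4, 6, 3, 1, 4) and form L = D - A. L is symmetric positive semidefinite, so every eigenvalue is real and nonnegative. The single zero eigenvalue shows the graph is connected. By the matrix-tree theorem the graph has (1/10) * product of the nonzero eigenvalues = 4564 spanning trees.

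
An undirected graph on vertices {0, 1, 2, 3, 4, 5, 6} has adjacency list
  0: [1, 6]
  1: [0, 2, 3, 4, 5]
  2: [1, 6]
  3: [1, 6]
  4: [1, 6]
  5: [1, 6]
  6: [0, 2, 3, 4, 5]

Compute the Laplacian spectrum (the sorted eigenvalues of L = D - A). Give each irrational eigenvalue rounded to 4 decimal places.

[0, 2, 2, 2, 2, 5, 7]

With the vertex order [0, 1, 2, 3, 4, 5, 6], the degrees are [2, 5, 2, 2, 2, 2, 5], giving D = diag(2, 5, 2, 2, 2, 2, 5) and L = D - A. Diagonalising L (or applying a numerical eigensolver to the 7x7 matrix) gives the spectrum above. By the matrix-tree theorem the graph has (1/7) * product of the nonzero eigenvalues = 80 spanning trees. There is one zero in the spectrum, matching the 1 component.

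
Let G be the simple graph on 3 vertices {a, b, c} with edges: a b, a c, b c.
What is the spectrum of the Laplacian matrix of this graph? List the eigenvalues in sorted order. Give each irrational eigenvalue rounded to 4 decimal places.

[0, 3, 3]

Each diagonal entry of L is the vertex degree and each off-diagonal entry is -1 where an edge is present, 0 otherwise; in the order [a, b, c] the diagonal is [2, 2, 2]. L is symmetric positive semidefinite, so every eigenvalue is real and nonnegative.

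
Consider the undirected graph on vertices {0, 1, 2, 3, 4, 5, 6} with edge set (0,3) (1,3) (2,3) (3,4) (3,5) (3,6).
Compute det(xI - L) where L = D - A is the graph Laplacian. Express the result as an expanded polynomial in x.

Reading degrees in the order [0, 1, 2, 3, 4, 5, 6] gives [1, 1, 1, 6, 1, 1, 1]; set D = diag(1, 1, 1, 6, 1, 1, 1) and form L = D - A. The eigenvalues of L are [0, 1, 1, 1, 1, 1, 7]; the characteristic polynomial is the product of (x - lambda_i), which multiplies out to x^7 - 12x^6 + 45x^5 - 80x^4 + 75x^3 - 36x^2 + 7x. Since p(0) = det(-L) = 0, x divides p(x).

x^7 - 12x^6 + 45x^5 - 80x^4 + 75x^3 - 36x^2 + 7x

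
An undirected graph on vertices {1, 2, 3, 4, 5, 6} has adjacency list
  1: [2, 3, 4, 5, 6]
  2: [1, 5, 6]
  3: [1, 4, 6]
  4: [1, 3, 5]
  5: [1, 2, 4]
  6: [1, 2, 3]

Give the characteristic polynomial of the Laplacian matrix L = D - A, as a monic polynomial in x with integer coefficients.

x^6 - 20x^5 + 155x^4 - 580x^3 + 1045x^2 - 726x

Reading degrees in the order [1, 2, 3, 4, 5, 6] gives [5, 3, 3, 3, 3, 3]; set D = diag(5, 3, 3, 3, 3, 3) and form L = D - A. Computing det(xI - L) by cofactor expansion (or equivalently via sum-over-permutations) gives x^6 - 20x^5 + 155x^4 - 580x^3 + 1045x^2 - 726x. The coefficient of x^5 equals -trace(L) = -20, matching the sum of degrees. There is one zero in the spectrum, matching the 1 component. The largest eigenvalue, 6, is at most the vertex count 6.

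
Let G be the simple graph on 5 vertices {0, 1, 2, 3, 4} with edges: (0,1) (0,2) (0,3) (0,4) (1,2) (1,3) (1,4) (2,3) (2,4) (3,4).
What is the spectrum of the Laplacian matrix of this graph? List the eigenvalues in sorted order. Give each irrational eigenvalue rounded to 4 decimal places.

Each diagonal entry of L is the vertex degree and each off-diagonal entry is -1 where an edge is present, 0 otherwise; in the order [0, 1, 2, 3, 4] the diagonal is [4, 4, 4, 4, 4]. Diagonalising L (or applying a numerical eigensolver to the 5x5 matrix) gives the spectrum above. The single zero eigenvalue shows the graph is connected. The largest eigenvalue, 5, is at most the vertex count 5. The eigenvalues sum to 20, which equals trace(L) = 2|E|.

[0, 5, 5, 5, 5]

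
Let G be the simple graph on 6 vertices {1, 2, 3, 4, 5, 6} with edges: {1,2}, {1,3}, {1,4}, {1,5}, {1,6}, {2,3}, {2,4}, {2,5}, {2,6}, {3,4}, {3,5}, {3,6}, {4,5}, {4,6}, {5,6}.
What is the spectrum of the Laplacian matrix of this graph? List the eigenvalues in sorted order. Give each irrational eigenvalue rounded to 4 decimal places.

Each diagonal entry of L is the vertex degree and each off-diagonal entry is -1 where an edge is present, 0 otherwise; in the order [1, 2, 3, 4, 5, 6] the diagonal is [5, 5, 5, 5, 5, 5]. The multiplicity of 0 as a Laplacian eigenvalue equals the number of connected components. The eigenvalues sum to 30, which equals trace(L) = 2|E|.

[0, 6, 6, 6, 6, 6]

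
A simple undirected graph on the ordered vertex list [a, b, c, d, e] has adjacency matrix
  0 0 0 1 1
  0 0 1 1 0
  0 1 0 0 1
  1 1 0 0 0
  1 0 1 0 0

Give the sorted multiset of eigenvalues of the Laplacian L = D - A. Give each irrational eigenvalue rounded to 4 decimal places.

[0, 1.3820, 1.3820, 3.6180, 3.6180]

With the vertex order [a, b, c, d, e], the degrees are [2, 2, 2, 2, 2], giving D = diag(2, 2, 2, 2, 2) and L = D - A. Since every row of L sums to 0, the all-ones vector is in the kernel and 0 is an eigenvalue. There is one zero in the spectrum, matching the 1 component. By the matrix-tree theorem the graph has (1/5) * product of the nonzero eigenvalues = 5 spanning trees.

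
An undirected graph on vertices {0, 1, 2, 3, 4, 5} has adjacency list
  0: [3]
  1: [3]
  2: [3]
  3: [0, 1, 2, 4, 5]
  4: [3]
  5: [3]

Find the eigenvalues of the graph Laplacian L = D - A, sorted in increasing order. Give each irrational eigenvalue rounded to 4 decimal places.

With the vertex order [0, 1, 2, 3, 4, 5], the degrees are [1, 1, 1, 5, 1, 1], giving D = diag(1, 1, 1, 5, 1, 1) and L = D - A. The multiplicity of 0 as a Laplacian eigenvalue equals the number of connected components. The largest eigenvalue, 6, is at most the vertex count 6. By the matrix-tree theorem the graph has (1/6) * product of the nonzero eigenvalues = 1 spanning tree.

[0, 1, 1, 1, 1, 6]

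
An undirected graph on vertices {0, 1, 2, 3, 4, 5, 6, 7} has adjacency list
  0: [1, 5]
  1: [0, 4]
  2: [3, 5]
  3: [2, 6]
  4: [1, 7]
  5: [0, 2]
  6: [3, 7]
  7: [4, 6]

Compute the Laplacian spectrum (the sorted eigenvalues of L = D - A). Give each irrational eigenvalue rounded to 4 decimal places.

Reading degrees in the order [0, 1, 2, 3, 4, 5, 6, 7] gives [2, 2, 2, 2, 2, 2, 2, 2]; set D = diag(2, 2, 2, 2, 2, 2, 2, 2) and form L = D - A. The multiplicity of 0 as a Laplacian eigenvalue equals the number of connected components. The single zero eigenvalue shows the graph is connected.

[0, 0.5858, 0.5858, 2, 2, 3.4142, 3.4142, 4]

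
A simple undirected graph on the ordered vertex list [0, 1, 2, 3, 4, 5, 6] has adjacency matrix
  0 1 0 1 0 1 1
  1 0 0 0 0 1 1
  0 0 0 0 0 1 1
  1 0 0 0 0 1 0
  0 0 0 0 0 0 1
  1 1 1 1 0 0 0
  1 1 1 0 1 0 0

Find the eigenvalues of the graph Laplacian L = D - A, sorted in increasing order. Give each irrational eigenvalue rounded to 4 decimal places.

[0, 0.8307, 1.7494, 2.4057, 4.2702, 4.8667, 5.8773]

Reading degrees in the order [0, 1, 2, 3, 4, 5, 6] gives [4, 3, 2, 2, 1, 4, 4]; set D = diag(4, 3, 2, 2, 1, 4, 4) and form L = D - A. The multiplicity of 0 as a Laplacian eigenvalue equals the number of connected components. The single zero eigenvalue shows the graph is connected. There is one zero in the spectrum, matching the 1 component.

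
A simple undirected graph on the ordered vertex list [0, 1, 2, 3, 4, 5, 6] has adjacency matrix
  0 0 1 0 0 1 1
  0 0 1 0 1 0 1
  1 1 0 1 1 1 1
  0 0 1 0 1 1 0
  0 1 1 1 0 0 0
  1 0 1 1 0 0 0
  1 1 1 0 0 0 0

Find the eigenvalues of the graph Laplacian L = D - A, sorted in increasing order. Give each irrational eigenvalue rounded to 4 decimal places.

[0, 2, 2, 4, 4, 5, 7]

Reading degrees in the order [0, 1, 2, 3, 4, 5, 6] gives [3, 3, 6, 3, 3, 3, 3]; set D = diag(3, 3, 6, 3, 3, 3, 3) and form L = D - A. Diagonalising L (or applying a numerical eigensolver to the 7x7 matrix) gives the spectrum above. The eigenvalues sum to 24, which equals trace(L) = 2|E|.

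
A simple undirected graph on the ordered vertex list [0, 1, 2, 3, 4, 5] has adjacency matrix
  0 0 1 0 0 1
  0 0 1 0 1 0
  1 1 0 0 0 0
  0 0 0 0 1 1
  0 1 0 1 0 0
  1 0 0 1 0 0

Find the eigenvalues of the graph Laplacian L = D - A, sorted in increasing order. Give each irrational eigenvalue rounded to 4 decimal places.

Each diagonal entry of L is the vertex degree and each off-diagonal entry is -1 where an edge is present, 0 otherwise; in the order [0, 1, 2, 3, 4, 5] the diagonal is [2, 2, 2, 2, 2, 2]. Since every row of L sums to 0, the all-ones vector is in the kernel and 0 is an eigenvalue. The single zero eigenvalue shows the graph is connected. There is one zero in the spectrum, matching the 1 component. The eigenvalues sum to 12, which equals trace(L) = 2|E|.

[0, 1, 1, 3, 3, 4]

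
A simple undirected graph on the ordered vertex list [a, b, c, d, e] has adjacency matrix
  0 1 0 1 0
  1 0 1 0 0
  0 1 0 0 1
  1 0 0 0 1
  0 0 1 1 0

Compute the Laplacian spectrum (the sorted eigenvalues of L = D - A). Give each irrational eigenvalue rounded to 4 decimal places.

[0, 1.3820, 1.3820, 3.6180, 3.6180]

Reading degrees in the order [a, b, c, d, e] gives [2, 2, 2, 2, 2]; set D = diag(2, 2, 2, 2, 2) and form L = D - A. The multiplicity of 0 as a Laplacian eigenvalue equals the number of connected components.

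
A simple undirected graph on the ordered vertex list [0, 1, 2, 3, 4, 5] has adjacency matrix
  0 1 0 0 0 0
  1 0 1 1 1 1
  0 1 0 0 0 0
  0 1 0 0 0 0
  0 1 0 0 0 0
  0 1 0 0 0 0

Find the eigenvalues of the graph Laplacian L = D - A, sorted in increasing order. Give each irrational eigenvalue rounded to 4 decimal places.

Reading degrees in the order [0, 1, 2, 3, 4, 5] gives [1, 5, 1, 1, 1, 1]; set D = diag(1, 5, 1, 1, 1, 1) and form L = D - A. Since every row of L sums to 0, the all-ones vector is in the kernel and 0 is an eigenvalue. The eigenvalues sum to 10, which equals trace(L) = 2|E|.

[0, 1, 1, 1, 1, 6]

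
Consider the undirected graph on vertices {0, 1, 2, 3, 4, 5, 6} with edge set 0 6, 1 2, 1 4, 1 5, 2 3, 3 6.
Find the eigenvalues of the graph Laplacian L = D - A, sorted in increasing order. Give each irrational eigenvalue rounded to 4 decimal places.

With the vertex order [0, 1, 2, 3, 4, 5, 6], the degrees are [1, 3, 2, 2, 1, 1, 2], giving D = diag(1, 3, 2, 2, 1, 1, 2) and L = D - A. The multiplicity of 0 as a Laplacian eigenvalue equals the number of connected components. By the matrix-tree theorem the graph has (1/7) * product of the nonzero eigenvalues = 1 spanning tree.

[0, 0.2254, 1, 1, 2.1859, 3.3604, 4.2283]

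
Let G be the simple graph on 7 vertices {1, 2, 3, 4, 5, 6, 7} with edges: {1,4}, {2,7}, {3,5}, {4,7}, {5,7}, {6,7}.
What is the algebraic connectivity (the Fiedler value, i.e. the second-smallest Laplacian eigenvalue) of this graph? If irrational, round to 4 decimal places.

0.3820

Each diagonal entry of L is the vertex degree and each off-diagonal entry is -1 where an edge is present, 0 otherwise; in the order [1, 2, 3, 4, 5, 6, 7] the diagonal is [1, 1, 1, 2, 2, 1, 4]. The sorted Laplacian eigenvalues are [0, 0.3820, 0.6086, 1, 2.2271, 2.6180, 5.1642]; the algebraic connectivity is the second entry, 0.3820. The eigenvalues sum to 12, which equals trace(L) = 2|E|.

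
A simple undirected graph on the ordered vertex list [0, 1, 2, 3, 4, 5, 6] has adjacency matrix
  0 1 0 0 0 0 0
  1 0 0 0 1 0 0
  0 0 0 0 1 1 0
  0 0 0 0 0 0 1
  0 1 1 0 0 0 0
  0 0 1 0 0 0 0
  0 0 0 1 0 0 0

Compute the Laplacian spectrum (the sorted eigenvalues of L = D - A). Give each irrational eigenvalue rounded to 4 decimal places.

[0, 0, 0.3820, 1.3820, 2, 2.6180, 3.6180]

Each diagonal entry of L is the vertex degree and each off-diagonal entry is -1 where an edge is present, 0 otherwise; in the order [0, 1, 2, 3, 4, 5, 6] the diagonal is [1, 2, 2, 1, 2, 1, 1]. The multiplicity of 0 as a Laplacian eigenvalue equals the number of connected components. The 2 zero eigenvalues correspond to the 2 connected components. The largest eigenvalue, 3.6180, is at most the vertex count 7. There are 2 zeros in the spectrum, matching the 2 components.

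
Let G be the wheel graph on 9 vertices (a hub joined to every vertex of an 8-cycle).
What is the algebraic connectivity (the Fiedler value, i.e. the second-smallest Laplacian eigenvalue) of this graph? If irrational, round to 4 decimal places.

The graph has 9 vertices and degree multiset [8, 3, 3, 3, 3, 3, 3, 3, 3]; D is the diagonal matrix of degrees and L = D - A. The sorted Laplacian eigenvalues are [0, 1.5858, 1.5858, 3, 3, 4.4142, 4.4142, 5, 9]; the algebraic connectivity is the second entry, 1.5858. By the matrix-tree theorem the graph has (1/9) * product of the nonzero eigenvalues = 2205 spanning trees.

1.5858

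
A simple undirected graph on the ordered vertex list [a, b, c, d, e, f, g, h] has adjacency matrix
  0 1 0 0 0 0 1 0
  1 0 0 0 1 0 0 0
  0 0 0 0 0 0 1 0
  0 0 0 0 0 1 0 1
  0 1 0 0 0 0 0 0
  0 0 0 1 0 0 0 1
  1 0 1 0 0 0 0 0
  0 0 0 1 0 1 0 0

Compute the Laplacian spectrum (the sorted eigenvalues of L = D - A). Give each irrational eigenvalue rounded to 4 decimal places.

[0, 0, 0.3820, 1.3820, 2.6180, 3, 3, 3.6180]

With the vertex order [a, b, c, d, e, f, g, h], the degrees are [2, 2, 1, 2, 1, 2, 2, 2], giving D = diag(2, 2, 1, 2, 1, 2, 2, 2) and L = D - A. L is symmetric positive semidefinite, so every eigenvalue is real and nonnegative. The 2 zero eigenvalues correspond to the 2 connected components. There are 2 zeros in the spectrum, matching the 2 components.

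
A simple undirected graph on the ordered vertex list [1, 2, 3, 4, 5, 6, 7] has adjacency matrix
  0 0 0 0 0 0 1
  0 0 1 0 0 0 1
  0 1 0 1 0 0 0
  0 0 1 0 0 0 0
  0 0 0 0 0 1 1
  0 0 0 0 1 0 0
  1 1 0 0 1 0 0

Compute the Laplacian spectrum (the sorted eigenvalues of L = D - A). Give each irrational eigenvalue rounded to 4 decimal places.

With the vertex order [1, 2, 3, 4, 5, 6, 7], the degrees are [1, 2, 2, 1, 2, 1, 3], giving D = diag(1, 2, 2, 1, 2, 1, 3) and L = D - A. L is symmetric positive semidefinite, so every eigenvalue is real and nonnegative. The single zero eigenvalue shows the graph is connected. There is one zero in the spectrum, matching the 1 component. The eigenvalues sum to 12, which equals trace(L) = 2|E|.

[0, 0.2603, 0.6262, 1.4055, 2.2742, 3.0996, 4.3342]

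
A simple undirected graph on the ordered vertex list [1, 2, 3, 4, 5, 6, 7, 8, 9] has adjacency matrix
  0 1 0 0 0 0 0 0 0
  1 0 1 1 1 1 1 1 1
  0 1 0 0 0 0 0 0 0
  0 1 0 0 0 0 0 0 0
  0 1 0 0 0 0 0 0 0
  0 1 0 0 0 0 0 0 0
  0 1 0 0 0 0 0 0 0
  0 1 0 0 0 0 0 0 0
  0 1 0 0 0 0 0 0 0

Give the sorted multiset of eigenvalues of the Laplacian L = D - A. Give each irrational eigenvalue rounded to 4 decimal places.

[0, 1, 1, 1, 1, 1, 1, 1, 9]

Each diagonal entry of L is the vertex degree and each off-diagonal entry is -1 where an edge is present, 0 otherwise; in the order [1, 2, 3, 4, 5, 6, 7, 8, 9] the diagonal is [1, 8, 1, 1, 1, 1, 1, 1, 1]. Diagonalising L (or applying a numerical eigensolver to the 9x9 matrix) gives the spectrum above. The single zero eigenvalue shows the graph is connected. The largest eigenvalue, 9, is at most the vertex count 9.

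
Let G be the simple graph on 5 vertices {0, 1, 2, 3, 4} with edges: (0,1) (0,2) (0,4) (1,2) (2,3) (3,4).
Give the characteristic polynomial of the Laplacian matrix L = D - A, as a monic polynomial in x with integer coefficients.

Reading degrees in the order [0, 1, 2, 3, 4] gives [3, 2, 3, 2, 2]; set D = diag(3, 2, 3, 2, 2) and form L = D - A. Computing det(xI - L) by cofactor expansion (or equivalently via sum-over-permutations) gives x^5 - 12x^4 + 51x^3 - 90x^2 + 55x. The coefficient of x^4 equals -trace(L) = -12, matching the sum of degrees.

x^5 - 12x^4 + 51x^3 - 90x^2 + 55x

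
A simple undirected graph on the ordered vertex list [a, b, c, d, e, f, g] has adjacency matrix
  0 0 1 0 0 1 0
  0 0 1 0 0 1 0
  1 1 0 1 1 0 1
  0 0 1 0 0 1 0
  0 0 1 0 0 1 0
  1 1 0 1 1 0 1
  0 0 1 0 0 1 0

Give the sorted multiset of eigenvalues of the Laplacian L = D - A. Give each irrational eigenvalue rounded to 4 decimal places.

Each diagonal entry of L is the vertex degree and each off-diagonal entry is -1 where an edge is present, 0 otherwise; in the order [a, b, c, d, e, f, g] the diagonal is [2, 2, 5, 2, 2, 5, 2]. The multiplicity of 0 as a Laplacian eigenvalue equals the number of connected components. The single zero eigenvalue shows the graph is connected. The largest eigenvalue, 7, is at most the vertex count 7.

[0, 2, 2, 2, 2, 5, 7]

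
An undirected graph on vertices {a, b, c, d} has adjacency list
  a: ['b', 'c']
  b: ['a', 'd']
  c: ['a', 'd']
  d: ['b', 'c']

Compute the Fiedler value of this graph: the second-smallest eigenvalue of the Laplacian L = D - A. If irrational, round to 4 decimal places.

Each diagonal entry of L is the vertex degree and each off-diagonal entry is -1 where an edge is present, 0 otherwise; in the order [a, b, c, d] the diagonal is [2, 2, 2, 2]. Computing the eigenvalues of L and sorting gives [0, 2, 2, 4]. The Fiedler value lambda_2 = 2 is strictly positive, so the graph is connected. The eigenvalues sum to 8, which equals trace(L) = 2|E|. By the matrix-tree theorem the graph has (1/4) * product of the nonzero eigenvalues = 4 spanning trees.

2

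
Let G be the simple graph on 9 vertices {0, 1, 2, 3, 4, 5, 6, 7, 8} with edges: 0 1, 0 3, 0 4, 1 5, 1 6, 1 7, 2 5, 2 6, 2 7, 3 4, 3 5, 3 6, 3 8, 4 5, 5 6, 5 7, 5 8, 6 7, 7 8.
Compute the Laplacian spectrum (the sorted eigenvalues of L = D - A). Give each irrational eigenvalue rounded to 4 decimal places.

With the vertex order [0, 1, 2, 3, 4, 5, 6, 7, 8], the degrees are [3, 4, 3, 5, 3, 7, 5, 5, 3], giving D = diag(3, 4, 3, 5, 3, 7, 5, 5, 3) and L = D - A. The multiplicity of 0 as a Laplacian eigenvalue equals the number of connected components. The single zero eigenvalue shows the graph is connected. The eigenvalues sum to 38, which equals trace(L) = 2|E|.

[0, 1.7517, 2.6911, 3.2634, 4.2062, 4.9851, 6.1170, 6.8622, 8.1234]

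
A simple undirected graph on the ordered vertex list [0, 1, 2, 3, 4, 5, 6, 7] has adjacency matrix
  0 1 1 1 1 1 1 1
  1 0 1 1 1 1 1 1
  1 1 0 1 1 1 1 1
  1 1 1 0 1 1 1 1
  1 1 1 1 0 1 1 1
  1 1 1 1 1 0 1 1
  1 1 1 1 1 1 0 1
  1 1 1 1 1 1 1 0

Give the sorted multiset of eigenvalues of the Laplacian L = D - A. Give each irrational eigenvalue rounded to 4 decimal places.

With the vertex order [0, 1, 2, 3, 4, 5, 6, 7], the degrees are [7, 7, 7, 7, 7, 7, 7, 7], giving D = diag(7, 7, 7, 7, 7, 7, 7, 7) and L = D - A. L is symmetric positive semidefinite, so every eigenvalue is real and nonnegative. There is one zero in the spectrum, matching the 1 component.

[0, 8, 8, 8, 8, 8, 8, 8]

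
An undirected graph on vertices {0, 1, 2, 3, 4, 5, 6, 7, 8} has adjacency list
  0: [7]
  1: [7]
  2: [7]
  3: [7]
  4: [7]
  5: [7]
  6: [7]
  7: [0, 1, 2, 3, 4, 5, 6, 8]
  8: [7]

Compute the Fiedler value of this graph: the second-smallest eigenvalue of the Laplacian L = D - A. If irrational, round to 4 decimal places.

1

Each diagonal entry of L is the vertex degree and each off-diagonal entry is -1 where an edge is present, 0 otherwise; in the order [0, 1, 2, 3, 4, 5, 6, 7, 8] the diagonal is [1, 1, 1, 1, 1, 1, 1, 8, 1]. The smallest Laplacian eigenvalue is always 0. The next one, lambda_2 = 1, measures how hard the graph is to disconnect: larger values mean better connectivity. The largest eigenvalue, 9, is at most the vertex count 9.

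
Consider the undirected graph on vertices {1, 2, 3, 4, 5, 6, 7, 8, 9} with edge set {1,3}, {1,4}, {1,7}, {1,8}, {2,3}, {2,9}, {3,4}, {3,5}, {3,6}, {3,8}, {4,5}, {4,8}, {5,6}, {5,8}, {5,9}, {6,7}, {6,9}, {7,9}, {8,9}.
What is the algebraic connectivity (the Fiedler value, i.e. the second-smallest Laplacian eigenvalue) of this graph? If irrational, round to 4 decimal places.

Reading degrees in the order [1, 2, 3, 4, 5, 6, 7, 8, 9] gives [4, 2, 6, 4, 5, 4, 3, 5, 5]; set D = diag(4, 2, 6, 4, 5, 4, 3, 5, 5) and form L = D - A. The smallest Laplacian eigenvalue is always 0. The next one, lambda_2 = 1.8530, measures how hard the graph is to disconnect: larger values mean better connectivity. There is one zero in the spectrum, matching the 1 component.

1.8530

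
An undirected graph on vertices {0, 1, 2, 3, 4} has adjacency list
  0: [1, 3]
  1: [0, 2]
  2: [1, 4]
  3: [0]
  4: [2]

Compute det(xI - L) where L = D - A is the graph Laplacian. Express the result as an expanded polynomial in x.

With the vertex order [0, 1, 2, 3, 4], the degrees are [2, 2, 2, 1, 1], giving D = diag(2, 2, 2, 1, 1) and L = D - A. L has integer entries, so p(x) = det(xI - L) has integer coefficients. Expanding the determinant yields x^5 - 8x^4 + 21x^3 - 20x^2 + 5x. The constant term is 0 because L is singular (the all-ones vector lies in its kernel). The largest eigenvalue, 3.6180, is at most the vertex count 5. There is one zero in the spectrum, matching the 1 component.

x^5 - 8x^4 + 21x^3 - 20x^2 + 5x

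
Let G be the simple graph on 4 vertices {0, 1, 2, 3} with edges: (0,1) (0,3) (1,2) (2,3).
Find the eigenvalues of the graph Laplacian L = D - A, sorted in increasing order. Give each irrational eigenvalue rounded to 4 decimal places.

[0, 2, 2, 4]

Reading degrees in the order [0, 1, 2, 3] gives [2, 2, 2, 2]; set D = diag(2, 2, 2, 2) and form L = D - A. The multiplicity of 0 as a Laplacian eigenvalue equals the number of connected components. The largest eigenvalue, 4, is at most the vertex count 4. The eigenvalues sum to 8, which equals trace(L) = 2|E|.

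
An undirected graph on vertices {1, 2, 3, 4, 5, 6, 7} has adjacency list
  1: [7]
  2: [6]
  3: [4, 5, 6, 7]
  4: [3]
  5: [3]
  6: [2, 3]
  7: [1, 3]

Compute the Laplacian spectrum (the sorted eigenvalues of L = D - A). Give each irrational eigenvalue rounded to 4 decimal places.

With the vertex order [1, 2, 3, 4, 5, 6, 7], the degrees are [1, 1, 4, 1, 1, 2, 2], giving D = diag(1, 1, 4, 1, 1, 2, 2) and L = D - A. The multiplicity of 0 as a Laplacian eigenvalue equals the number of connected components. There is one zero in the spectrum, matching the 1 component.

[0, 0.3820, 0.6086, 1, 2.2271, 2.6180, 5.1642]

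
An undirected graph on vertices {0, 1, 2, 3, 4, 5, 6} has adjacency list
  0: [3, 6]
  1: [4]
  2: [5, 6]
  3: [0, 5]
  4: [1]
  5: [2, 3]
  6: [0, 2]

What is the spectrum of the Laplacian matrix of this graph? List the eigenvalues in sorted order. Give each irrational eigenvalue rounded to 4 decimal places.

[0, 0, 1.3820, 1.3820, 2, 3.6180, 3.6180]

Reading degrees in the order [0, 1, 2, 3, 4, 5, 6] gives [2, 1, 2, 2, 1, 2, 2]; set D = diag(2, 1, 2, 2, 1, 2, 2) and form L = D - A. L is symmetric positive semidefinite, so every eigenvalue is real and nonnegative. The 2 zero eigenvalues correspond to the 2 connected components. The largest eigenvalue, 3.6180, is at most the vertex count 7. The eigenvalues sum to 12, which equals trace(L) = 2|E|.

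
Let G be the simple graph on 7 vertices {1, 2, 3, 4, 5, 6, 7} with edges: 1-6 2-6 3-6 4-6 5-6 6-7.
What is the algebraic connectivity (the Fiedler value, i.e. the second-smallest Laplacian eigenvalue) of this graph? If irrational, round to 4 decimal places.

1

Each diagonal entry of L is the vertex degree and each off-diagonal entry is -1 where an edge is present, 0 otherwise; in the order [1, 2, 3, 4, 5, 6, 7] the diagonal is [1, 1, 1, 1, 1, 6, 1]. The sorted Laplacian eigenvalues are [0, 1, 1, 1, 1, 1, 7]; the algebraic connectivity is the second entry, 1. There is one zero in the spectrum, matching the 1 component.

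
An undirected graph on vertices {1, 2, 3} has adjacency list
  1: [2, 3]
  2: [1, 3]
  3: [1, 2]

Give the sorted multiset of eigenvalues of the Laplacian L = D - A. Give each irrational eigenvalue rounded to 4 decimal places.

With the vertex order [1, 2, 3], the degrees are [2, 2, 2], giving D = diag(2, 2, 2) and L = D - A. L is symmetric positive semidefinite, so every eigenvalue is real and nonnegative. The single zero eigenvalue shows the graph is connected.

[0, 3, 3]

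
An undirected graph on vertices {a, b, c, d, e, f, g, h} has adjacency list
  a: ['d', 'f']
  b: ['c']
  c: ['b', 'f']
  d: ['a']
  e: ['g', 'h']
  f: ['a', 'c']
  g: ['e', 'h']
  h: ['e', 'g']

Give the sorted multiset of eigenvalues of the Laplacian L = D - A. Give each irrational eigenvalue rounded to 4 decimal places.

[0, 0, 0.3820, 1.3820, 2.6180, 3, 3, 3.6180]

Reading degrees in the order [a, b, c, d, e, f, g, h] gives [2, 1, 2, 1, 2, 2, 2, 2]; set D = diag(2, 1, 2, 1, 2, 2, 2, 2) and form L = D - A. Since every row of L sums to 0, the all-ones vector is in the kernel and 0 is an eigenvalue. The 2 zero eigenvalues correspond to the 2 connected components. The largest eigenvalue, 3.6180, is at most the vertex count 8.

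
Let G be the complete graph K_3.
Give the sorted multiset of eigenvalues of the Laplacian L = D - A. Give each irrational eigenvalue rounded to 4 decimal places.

The graph has 3 vertices and degree multiset [2, 2, 2]; D is the diagonal matrix of degrees and L = D - A. L is symmetric positive semidefinite, so every eigenvalue is real and nonnegative.

[0, 3, 3]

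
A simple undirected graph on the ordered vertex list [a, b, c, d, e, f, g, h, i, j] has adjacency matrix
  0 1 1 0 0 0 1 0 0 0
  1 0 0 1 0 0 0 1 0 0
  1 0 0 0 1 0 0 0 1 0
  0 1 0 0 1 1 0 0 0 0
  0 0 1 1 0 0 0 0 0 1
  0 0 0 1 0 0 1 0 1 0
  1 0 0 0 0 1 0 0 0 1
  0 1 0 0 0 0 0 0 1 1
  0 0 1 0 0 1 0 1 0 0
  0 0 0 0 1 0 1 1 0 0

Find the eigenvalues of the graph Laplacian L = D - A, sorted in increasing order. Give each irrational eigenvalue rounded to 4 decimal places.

Each diagonal entry of L is the vertex degree and each off-diagonal entry is -1 where an edge is present, 0 otherwise; in the order [a, b, c, d, e, f, g, h, i, j] the diagonal is [3, 3, 3, 3, 3, 3, 3, 3, 3, 3]. The multiplicity of 0 as a Laplacian eigenvalue equals the number of connected components. The largest eigenvalue, 5, is at most the vertex count 10. The eigenvalues sum to 30, which equals trace(L) = 2|E|.

[0, 2, 2, 2, 2, 2, 5, 5, 5, 5]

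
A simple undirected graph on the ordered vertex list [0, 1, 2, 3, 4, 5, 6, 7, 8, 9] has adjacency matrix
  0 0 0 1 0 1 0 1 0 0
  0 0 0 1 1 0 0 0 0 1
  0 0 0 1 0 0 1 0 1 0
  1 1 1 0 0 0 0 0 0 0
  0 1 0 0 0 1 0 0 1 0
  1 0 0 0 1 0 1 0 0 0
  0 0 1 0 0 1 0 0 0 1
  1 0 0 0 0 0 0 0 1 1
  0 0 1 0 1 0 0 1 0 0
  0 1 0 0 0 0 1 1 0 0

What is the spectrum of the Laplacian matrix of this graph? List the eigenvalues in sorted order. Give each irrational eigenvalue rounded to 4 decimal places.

[0, 2, 2, 2, 2, 2, 5, 5, 5, 5]

With the vertex order [0, 1, 2, 3, 4, 5, 6, 7, 8, 9], the degrees are [3, 3, 3, 3, 3, 3, 3, 3, 3, 3], giving D = diag(3, 3, 3, 3, 3, 3, 3, 3, 3, 3) and L = D - A. Since every row of L sums to 0, the all-ones vector is in the kernel and 0 is an eigenvalue. The single zero eigenvalue shows the graph is connected. By the matrix-tree theorem the graph has (1/10) * product of the nonzero eigenvalues = 2000 spanning trees. The largest eigenvalue, 5, is at most the vertex count 10.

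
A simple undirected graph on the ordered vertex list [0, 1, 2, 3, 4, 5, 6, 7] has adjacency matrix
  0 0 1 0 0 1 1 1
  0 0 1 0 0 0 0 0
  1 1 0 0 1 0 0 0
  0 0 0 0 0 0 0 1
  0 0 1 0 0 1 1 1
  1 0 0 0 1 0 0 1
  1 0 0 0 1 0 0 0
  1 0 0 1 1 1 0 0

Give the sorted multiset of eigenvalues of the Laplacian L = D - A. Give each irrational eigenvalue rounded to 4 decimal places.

With the vertex order [0, 1, 2, 3, 4, 5, 6, 7], the degrees are [4, 1, 3, 1, 4, 3, 2, 4], giving D = diag(4, 1, 3, 1, 4, 3, 2, 4) and L = D - A. L is symmetric positive semidefinite, so every eigenvalue is real and nonnegative. The single zero eigenvalue shows the graph is connected. There is one zero in the spectrum, matching the 1 component.

[0, 0.6143, 1, 2.2093, 3.1888, 4, 4.7162, 6.2714]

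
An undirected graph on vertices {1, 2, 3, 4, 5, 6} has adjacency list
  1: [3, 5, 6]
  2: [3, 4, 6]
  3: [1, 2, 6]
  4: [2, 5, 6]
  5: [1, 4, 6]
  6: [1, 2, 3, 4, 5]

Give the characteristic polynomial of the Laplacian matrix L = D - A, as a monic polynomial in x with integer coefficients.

Each diagonal entry of L is the vertex degree and each off-diagonal entry is -1 where an edge is present, 0 otherwise; in the order [1, 2, 3, 4, 5, 6] the diagonal is [3, 3, 3, 3, 3, 5]. L has integer entries, so p(x) = det(xI - L) has integer coefficients. Expanding the determinant yields x^6 - 20x^5 + 155x^4 - 580x^3 + 1045x^2 - 726x. The coefficient of x^5 equals -trace(L) = -20, matching the sum of degrees.

x^6 - 20x^5 + 155x^4 - 580x^3 + 1045x^2 - 726x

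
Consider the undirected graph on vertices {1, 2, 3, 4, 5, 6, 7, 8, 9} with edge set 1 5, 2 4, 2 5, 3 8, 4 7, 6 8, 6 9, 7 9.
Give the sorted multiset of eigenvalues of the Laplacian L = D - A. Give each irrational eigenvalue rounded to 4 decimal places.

With the vertex order [1, 2, 3, 4, 5, 6, 7, 8, 9], the degrees are [1, 2, 1, 2, 2, 2, 2, 2, 2], giving D = diag(1, 2, 1, 2, 2, 2, 2, 2, 2) and L = D - A. Diagonalising L (or applying a numerical eigensolver to the 9x9 matrix) gives the spectrum above. The single zero eigenvalue shows the graph is connected.

[0, 0.1206, 0.4679, 1, 1.6527, 2.3473, 3, 3.5321, 3.8794]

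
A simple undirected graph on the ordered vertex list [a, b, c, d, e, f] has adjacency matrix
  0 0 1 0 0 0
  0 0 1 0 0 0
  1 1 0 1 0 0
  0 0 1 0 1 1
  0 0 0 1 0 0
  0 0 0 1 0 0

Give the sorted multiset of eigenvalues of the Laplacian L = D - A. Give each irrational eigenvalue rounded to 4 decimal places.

[0, 0.4384, 1, 1, 3, 4.5616]

With the vertex order [a, b, c, d, e, f], the degrees are [1, 1, 3, 3, 1, 1], giving D = diag(1, 1, 3, 3, 1, 1) and L = D - A. The multiplicity of 0 as a Laplacian eigenvalue equals the number of connected components. There is one zero in the spectrum, matching the 1 component.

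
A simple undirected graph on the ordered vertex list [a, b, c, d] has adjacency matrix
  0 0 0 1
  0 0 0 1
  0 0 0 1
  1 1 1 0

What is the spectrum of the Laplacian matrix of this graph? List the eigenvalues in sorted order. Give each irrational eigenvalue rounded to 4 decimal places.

[0, 1, 1, 4]

Reading degrees in the order [a, b, c, d] gives [1, 1, 1, 3]; set D = diag(1, 1, 1, 3) and form L = D - A. Diagonalising L (or applying a numerical eigensolver to the 4x4 matrix) gives the spectrum above.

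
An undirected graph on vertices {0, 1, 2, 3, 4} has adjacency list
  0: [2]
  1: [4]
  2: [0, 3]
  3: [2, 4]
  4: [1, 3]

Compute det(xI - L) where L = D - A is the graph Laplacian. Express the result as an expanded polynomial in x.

x^5 - 8x^4 + 21x^3 - 20x^2 + 5x

With the vertex order [0, 1, 2, 3, 4], the degrees are [1, 1, 2, 2, 2], giving D = diag(1, 1, 2, 2, 2) and L = D - A. L has integer entries, so p(x) = det(xI - L) has integer coefficients. Expanding the determinant yields x^5 - 8x^4 + 21x^3 - 20x^2 + 5x. The coefficient of x^4 equals -trace(L) = -8, matching the sum of degrees. There is one zero in the spectrum, matching the 1 component.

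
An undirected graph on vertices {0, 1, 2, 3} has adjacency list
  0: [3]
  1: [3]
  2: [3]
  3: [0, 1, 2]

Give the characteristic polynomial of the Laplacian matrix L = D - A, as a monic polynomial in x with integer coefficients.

x^4 - 6x^3 + 9x^2 - 4x

Each diagonal entry of L is the vertex degree and each off-diagonal entry is -1 where an edge is present, 0 otherwise; in the order [0, 1, 2, 3] the diagonal is [1, 1, 1, 3]. L has integer entries, so p(x) = det(xI - L) has integer coefficients. Expanding the determinant yields x^4 - 6x^3 + 9x^2 - 4x. The constant term is 0 because L is singular (the all-ones vector lies in its kernel). By the matrix-tree theorem the graph has (1/4) * product of the nonzero eigenvalues = 1 spanning tree.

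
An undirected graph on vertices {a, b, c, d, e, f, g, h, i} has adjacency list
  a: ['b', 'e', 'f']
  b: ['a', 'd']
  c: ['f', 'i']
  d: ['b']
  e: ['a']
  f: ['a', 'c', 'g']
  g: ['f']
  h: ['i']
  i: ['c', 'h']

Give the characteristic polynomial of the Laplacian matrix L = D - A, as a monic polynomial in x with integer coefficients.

Each diagonal entry of L is the vertex degree and each off-diagonal entry is -1 where an edge is present, 0 otherwise; in the order [a, b, c, d, e, f, g, h, i] the diagonal is [3, 2, 2, 1, 1, 3, 1, 1, 2]. L has integer entries, so p(x) = det(xI - L) has integer coefficients. Expanding the determinant yields x^9 - 16x^8 + 103x^7 - 344x^6 + 641x^5 - 668x^4 + 371x^3 - 98x^2 + 9x. The constant term is 0 because L is singular (the all-ones vector lies in its kernel). By the matrix-tree theorem the graph has (1/9) * product of the nonzero eigenvalues = 1 spanning tree.

x^9 - 16x^8 + 103x^7 - 344x^6 + 641x^5 - 668x^4 + 371x^3 - 98x^2 + 9x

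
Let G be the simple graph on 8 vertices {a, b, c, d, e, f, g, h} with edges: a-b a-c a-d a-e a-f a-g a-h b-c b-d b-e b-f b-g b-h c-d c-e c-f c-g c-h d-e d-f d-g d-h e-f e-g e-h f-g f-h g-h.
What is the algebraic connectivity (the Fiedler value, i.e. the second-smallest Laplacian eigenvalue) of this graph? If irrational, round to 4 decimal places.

Reading degrees in the order [a, b, c, d, e, f, g, h] gives [7, 7, 7, 7, 7, 7, 7, 7]; set D = diag(7, 7, 7, 7, 7, 7, 7, 7) and form L = D - A. The sorted Laplacian eigenvalues are [0, 8, 8, 8, 8, 8, 8, 8]; the algebraic connectivity is the second entry, 8.

8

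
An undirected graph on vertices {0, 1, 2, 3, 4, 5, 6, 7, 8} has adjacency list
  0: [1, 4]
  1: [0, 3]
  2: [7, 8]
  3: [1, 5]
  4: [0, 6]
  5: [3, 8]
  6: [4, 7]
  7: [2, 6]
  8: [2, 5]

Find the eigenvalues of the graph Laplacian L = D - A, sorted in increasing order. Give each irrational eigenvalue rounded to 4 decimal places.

With the vertex order [0, 1, 2, 3, 4, 5, 6, 7, 8], the degrees are [2, 2, 2, 2, 2, 2, 2, 2, 2], giving D = diag(2, 2, 2, 2, 2, 2, 2, 2, 2) and L = D - A. Diagonalising L (or applying a numerical eigensolver to the 9x9 matrix) gives the spectrum above. The eigenvalues sum to 18, which equals trace(L) = 2|E|.

[0, 0.4679, 0.4679, 1.6527, 1.6527, 3, 3, 3.8794, 3.8794]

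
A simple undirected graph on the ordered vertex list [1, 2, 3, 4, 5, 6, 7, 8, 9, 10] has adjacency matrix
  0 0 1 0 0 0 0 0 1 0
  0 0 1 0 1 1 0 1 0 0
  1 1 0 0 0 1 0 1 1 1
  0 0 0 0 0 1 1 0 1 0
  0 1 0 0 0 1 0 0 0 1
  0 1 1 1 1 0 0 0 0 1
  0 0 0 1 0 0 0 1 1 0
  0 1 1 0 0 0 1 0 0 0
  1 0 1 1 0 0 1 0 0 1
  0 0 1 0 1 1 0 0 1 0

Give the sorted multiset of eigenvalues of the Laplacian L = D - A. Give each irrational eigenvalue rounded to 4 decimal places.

Reading degrees in the order [1, 2, 3, 4, 5, 6, 7, 8, 9, 10] gives [2, 4, 6, 3, 3, 5, 3, 3, 5, 4]; set D = diag(2, 4, 6, 3, 3, 5, 3, 3, 5, 4) and form L = D - A. The multiplicity of 0 as a Laplacian eigenvalue equals the number of connected components. By the matrix-tree theorem the graph has (1/10) * product of the nonzero eigenvalues = 12969 spanning trees.

[0, 1.5395, 1.7553, 2.3429, 3.7609, 3.9380, 5, 5.6996, 6.5190, 7.4448]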